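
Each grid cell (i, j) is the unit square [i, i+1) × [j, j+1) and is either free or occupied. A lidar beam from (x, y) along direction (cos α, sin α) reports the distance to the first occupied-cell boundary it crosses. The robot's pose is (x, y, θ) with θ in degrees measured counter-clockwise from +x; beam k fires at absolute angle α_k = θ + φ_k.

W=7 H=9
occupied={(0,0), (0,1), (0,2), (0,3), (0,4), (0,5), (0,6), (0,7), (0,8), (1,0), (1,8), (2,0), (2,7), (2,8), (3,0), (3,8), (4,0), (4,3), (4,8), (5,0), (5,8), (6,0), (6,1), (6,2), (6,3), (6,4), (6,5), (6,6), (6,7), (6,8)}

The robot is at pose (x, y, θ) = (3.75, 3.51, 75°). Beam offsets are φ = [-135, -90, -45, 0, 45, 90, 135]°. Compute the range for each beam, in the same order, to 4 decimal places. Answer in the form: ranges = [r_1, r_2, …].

beam 1: φ=-135°, α=300°
  dir = (cos 300°, sin 300°) = (0.5000, -0.8660); from cell (3,3)
  next x-line at t=0.5000, next y-line at t=0.5889; Δt_x=2.0000, Δt_y=1.1547
    x: enter (4,3) at t=0.5000 ← occupied
  → r_1 = 0.5000
beam 2: φ=-90°, α=345°
  dir = (cos 345°, sin 345°) = (0.9659, -0.2588); from cell (3,3)
  next x-line at t=0.2588, next y-line at t=1.9705; Δt_x=1.0353, Δt_y=3.8637
    x: enter (4,3) at t=0.2588 ← occupied
  → r_2 = 0.2588
beam 3: φ=-45°, α=30°
  dir = (cos 30°, sin 30°) = (0.8660, 0.5000); from cell (3,3)
  next x-line at t=0.2887, next y-line at t=0.9800; Δt_x=1.1547, Δt_y=2.0000
    x: enter (4,3) at t=0.2887 ← occupied
  → r_3 = 0.2887
beam 4: φ=0°, α=75°
  dir = (cos 75°, sin 75°) = (0.2588, 0.9659); from cell (3,3)
  next x-line at t=0.9659, next y-line at t=0.5073; Δt_x=3.8637, Δt_y=1.0353
    y: enter (3,4) at t=0.5073
    x: enter (4,4) at t=0.9659
    y: enter (4,5) at t=1.5426
    y: enter (4,6) at t=2.5778
    y: enter (4,7) at t=3.6131
    y: enter (4,8) at t=4.6484 ← occupied
  → r_4 = 4.6484
beam 5: φ=45°, α=120°
  dir = (cos 120°, sin 120°) = (-0.5000, 0.8660); from cell (3,3)
  next x-line at t=1.5000, next y-line at t=0.5658; Δt_x=2.0000, Δt_y=1.1547
    y: enter (3,4) at t=0.5658
    x: enter (2,4) at t=1.5000
    y: enter (2,5) at t=1.7205
    y: enter (2,6) at t=2.8752
    x: enter (1,6) at t=3.5000
    y: enter (1,7) at t=4.0299
    y: enter (1,8) at t=5.1846 ← occupied
  → r_5 = 5.1846
beam 6: φ=90°, α=165°
  dir = (cos 165°, sin 165°) = (-0.9659, 0.2588); from cell (3,3)
  next x-line at t=0.7765, next y-line at t=1.8932; Δt_x=1.0353, Δt_y=3.8637
    x: enter (2,3) at t=0.7765
    x: enter (1,3) at t=1.8117
    y: enter (1,4) at t=1.8932
    x: enter (0,4) at t=2.8470 ← occupied
  → r_6 = 2.8470
beam 7: φ=135°, α=210°
  dir = (cos 210°, sin 210°) = (-0.8660, -0.5000); from cell (3,3)
  next x-line at t=0.8660, next y-line at t=1.0200; Δt_x=1.1547, Δt_y=2.0000
    x: enter (2,3) at t=0.8660
    y: enter (2,2) at t=1.0200
    x: enter (1,2) at t=2.0207
    y: enter (1,1) at t=3.0200
    x: enter (0,1) at t=3.1754 ← occupied
  → r_7 = 3.1754

ranges = [0.5000, 0.2588, 0.2887, 4.6484, 5.1846, 2.8470, 3.1754]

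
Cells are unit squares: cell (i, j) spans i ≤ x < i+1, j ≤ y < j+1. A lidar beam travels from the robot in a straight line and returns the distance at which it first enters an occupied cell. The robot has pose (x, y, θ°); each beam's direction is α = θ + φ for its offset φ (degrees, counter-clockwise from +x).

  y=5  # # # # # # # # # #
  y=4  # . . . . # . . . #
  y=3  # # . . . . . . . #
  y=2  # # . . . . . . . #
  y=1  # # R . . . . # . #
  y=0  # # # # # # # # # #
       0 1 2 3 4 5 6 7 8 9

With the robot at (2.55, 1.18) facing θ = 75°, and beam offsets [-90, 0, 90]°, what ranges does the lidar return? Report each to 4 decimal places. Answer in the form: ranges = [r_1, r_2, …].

beam 1: φ=-90°, α=345°
  direction (0.9659, -0.2588); cell (2,1); t to first gridline: x 0.4659, y 0.6955 (then +1.0353 / +3.8637)
    (3,1) via x @ 0.4659
    (3,0) via y @ 0.6955  # hit
  → r_1 = 0.6955
beam 2: φ=0°, α=75°
  direction (0.2588, 0.9659); cell (2,1); t to first gridline: x 1.7387, y 0.8489 (then +3.8637 / +1.0353)
    (2,2) via y @ 0.8489
    (3,2) via x @ 1.7387
    (3,3) via y @ 1.8842
    (3,4) via y @ 2.9195
    (3,5) via y @ 3.9548  # hit
  → r_2 = 3.9548
beam 3: φ=90°, α=165°
  direction (-0.9659, 0.2588); cell (2,1); t to first gridline: x 0.5694, y 3.1682 (then +1.0353 / +3.8637)
    (1,1) via x @ 0.5694  # hit
  → r_3 = 0.5694

ranges = [0.6955, 3.9548, 0.5694]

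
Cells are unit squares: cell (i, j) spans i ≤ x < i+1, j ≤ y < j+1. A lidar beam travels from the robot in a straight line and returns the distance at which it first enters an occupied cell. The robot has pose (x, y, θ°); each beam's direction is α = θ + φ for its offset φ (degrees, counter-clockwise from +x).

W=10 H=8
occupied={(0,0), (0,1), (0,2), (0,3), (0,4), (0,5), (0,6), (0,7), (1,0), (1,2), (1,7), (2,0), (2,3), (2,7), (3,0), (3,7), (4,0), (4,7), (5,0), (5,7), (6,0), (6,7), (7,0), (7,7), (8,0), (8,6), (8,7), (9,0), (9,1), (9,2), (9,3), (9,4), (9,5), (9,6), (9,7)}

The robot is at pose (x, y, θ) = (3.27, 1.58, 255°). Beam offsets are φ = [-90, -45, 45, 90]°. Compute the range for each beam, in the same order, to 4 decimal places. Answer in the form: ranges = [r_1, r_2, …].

ranges = [1.6228, 1.1600, 0.6697, 2.2409]

beam 1: φ=-90°, α=165°
  direction (-0.9659, 0.2588); cell (3,1); t to first gridline: x 0.2795, y 1.6228 (then +1.0353 / +3.8637)
    (2,1) via x @ 0.2795
    (1,1) via x @ 1.3148
    (1,2) via y @ 1.6228  # hit
  → r_1 = 1.6228
beam 2: φ=-45°, α=210°
  direction (-0.8660, -0.5000); cell (3,1); t to first gridline: x 0.3118, y 1.1600 (then +1.1547 / +2.0000)
    (2,1) via x @ 0.3118
    (2,0) via y @ 1.1600  # hit
  → r_2 = 1.1600
beam 3: φ=45°, α=300°
  direction (0.5000, -0.8660); cell (3,1); t to first gridline: x 1.4600, y 0.6697 (then +2.0000 / +1.1547)
    (3,0) via y @ 0.6697  # hit
  → r_3 = 0.6697
beam 4: φ=90°, α=345°
  direction (0.9659, -0.2588); cell (3,1); t to first gridline: x 0.7558, y 2.2409 (then +1.0353 / +3.8637)
    (4,1) via x @ 0.7558
    (5,1) via x @ 1.7910
    (5,0) via y @ 2.2409  # hit
  → r_4 = 2.2409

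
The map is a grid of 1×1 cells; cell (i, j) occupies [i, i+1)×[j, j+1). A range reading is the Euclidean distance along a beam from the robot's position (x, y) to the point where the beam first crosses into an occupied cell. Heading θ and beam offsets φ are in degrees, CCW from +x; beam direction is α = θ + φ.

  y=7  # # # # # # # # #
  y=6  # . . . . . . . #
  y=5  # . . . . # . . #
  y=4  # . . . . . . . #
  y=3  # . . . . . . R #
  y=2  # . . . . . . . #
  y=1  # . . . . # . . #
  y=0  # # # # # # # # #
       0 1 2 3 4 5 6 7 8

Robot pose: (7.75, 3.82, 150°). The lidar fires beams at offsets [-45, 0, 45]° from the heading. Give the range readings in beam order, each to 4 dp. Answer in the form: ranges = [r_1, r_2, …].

beam 1: φ=-45°, α=105°
  dir = (cos 105°, sin 105°) = (-0.2588, 0.9659); from cell (7,3)
  next x-line at t=2.8978, next y-line at t=0.1863; Δt_x=3.8637, Δt_y=1.0353
    y: enter (7,4) at t=0.1863
    y: enter (7,5) at t=1.2216
    y: enter (7,6) at t=2.2569
    x: enter (6,6) at t=2.8978
    y: enter (6,7) at t=3.2922 ← occupied
  → r_1 = 3.2922
beam 2: φ=0°, α=150°
  dir = (cos 150°, sin 150°) = (-0.8660, 0.5000); from cell (7,3)
  next x-line at t=0.8660, next y-line at t=0.3600; Δt_x=1.1547, Δt_y=2.0000
    y: enter (7,4) at t=0.3600
    x: enter (6,4) at t=0.8660
    x: enter (5,4) at t=2.0207
    y: enter (5,5) at t=2.3600 ← occupied
  → r_2 = 2.3600
beam 3: φ=45°, α=195°
  dir = (cos 195°, sin 195°) = (-0.9659, -0.2588); from cell (7,3)
  next x-line at t=0.7765, next y-line at t=3.1682; Δt_x=1.0353, Δt_y=3.8637
    x: enter (6,3) at t=0.7765
    x: enter (5,3) at t=1.8117
    x: enter (4,3) at t=2.8470
    y: enter (4,2) at t=3.1682
    x: enter (3,2) at t=3.8823
    x: enter (2,2) at t=4.9176
    x: enter (1,2) at t=5.9528
    x: enter (0,2) at t=6.9881 ← occupied
  → r_3 = 6.9881

ranges = [3.2922, 2.3600, 6.9881]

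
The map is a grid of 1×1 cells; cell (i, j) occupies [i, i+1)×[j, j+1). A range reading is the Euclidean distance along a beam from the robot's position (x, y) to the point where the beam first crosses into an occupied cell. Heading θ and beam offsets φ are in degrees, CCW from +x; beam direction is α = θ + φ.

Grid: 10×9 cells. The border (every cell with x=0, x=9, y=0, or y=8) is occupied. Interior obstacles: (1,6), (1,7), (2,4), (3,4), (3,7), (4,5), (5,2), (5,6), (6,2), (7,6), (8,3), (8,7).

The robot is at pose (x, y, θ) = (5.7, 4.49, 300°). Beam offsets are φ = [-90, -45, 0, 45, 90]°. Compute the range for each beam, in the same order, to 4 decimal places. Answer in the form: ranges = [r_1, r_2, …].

beam 1: φ=-90°, α=210°
  direction (-0.8660, -0.5000); cell (5,4); t to first gridline: x 0.8083, y 0.9800 (then +1.1547 / +2.0000)
    (4,4) via x @ 0.8083
    (4,3) via y @ 0.9800
    (3,3) via x @ 1.9630
    (3,2) via y @ 2.9800
    (2,2) via x @ 3.1177
    (1,2) via x @ 4.2724
    (1,1) via y @ 4.9800
    (0,1) via x @ 5.4271  # hit
  → r_1 = 5.4271
beam 2: φ=-45°, α=255°
  direction (-0.2588, -0.9659); cell (5,4); t to first gridline: x 2.7046, y 0.5073 (then +3.8637 / +1.0353)
    (5,3) via y @ 0.5073
    (5,2) via y @ 1.5426  # hit
  → r_2 = 1.5426
beam 3: φ=0°, α=300°
  direction (0.5000, -0.8660); cell (5,4); t to first gridline: x 0.6000, y 0.5658 (then +2.0000 / +1.1547)
    (5,3) via y @ 0.5658
    (6,3) via x @ 0.6000
    (6,2) via y @ 1.7205  # hit
  → r_3 = 1.7205
beam 4: φ=45°, α=345°
  direction (0.9659, -0.2588); cell (5,4); t to first gridline: x 0.3106, y 1.8932 (then +1.0353 / +3.8637)
    (6,4) via x @ 0.3106
    (7,4) via x @ 1.3459
    (7,3) via y @ 1.8932
    (8,3) via x @ 2.3811  # hit
  → r_4 = 2.3811
beam 5: φ=90°, α=30°
  direction (0.8660, 0.5000); cell (5,4); t to first gridline: x 0.3464, y 1.0200 (then +1.1547 / +2.0000)
    (6,4) via x @ 0.3464
    (6,5) via y @ 1.0200
    (7,5) via x @ 1.5011
    (8,5) via x @ 2.6558
    (8,6) via y @ 3.0200
    (9,6) via x @ 3.8105  # hit
  → r_5 = 3.8105

ranges = [5.4271, 1.5426, 1.7205, 2.3811, 3.8105]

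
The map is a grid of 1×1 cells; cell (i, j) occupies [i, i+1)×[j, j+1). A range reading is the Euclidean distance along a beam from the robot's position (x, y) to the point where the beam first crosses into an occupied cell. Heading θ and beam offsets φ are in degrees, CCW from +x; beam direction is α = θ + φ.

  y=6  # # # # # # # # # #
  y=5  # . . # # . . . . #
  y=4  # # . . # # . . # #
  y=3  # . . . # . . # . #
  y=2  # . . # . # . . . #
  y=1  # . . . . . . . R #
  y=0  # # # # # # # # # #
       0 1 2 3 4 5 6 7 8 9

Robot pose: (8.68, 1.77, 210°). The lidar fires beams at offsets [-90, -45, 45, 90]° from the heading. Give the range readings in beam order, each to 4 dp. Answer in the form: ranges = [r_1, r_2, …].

beam 1: φ=-90°, α=120°
  direction (-0.5000, 0.8660); cell (8,1); t to first gridline: x 1.3600, y 0.2656 (then +2.0000 / +1.1547)
    (8,2) via y @ 0.2656
    (7,2) via x @ 1.3600
    (7,3) via y @ 1.4203  # hit
  → r_1 = 1.4203
beam 2: φ=-45°, α=165°
  direction (-0.9659, 0.2588); cell (8,1); t to first gridline: x 0.7040, y 0.8887 (then +1.0353 / +3.8637)
    (7,1) via x @ 0.7040
    (7,2) via y @ 0.8887
    (6,2) via x @ 1.7393
    (5,2) via x @ 2.7745  # hit
  → r_2 = 2.7745
beam 3: φ=45°, α=255°
  direction (-0.2588, -0.9659); cell (8,1); t to first gridline: x 2.6273, y 0.7972 (then +3.8637 / +1.0353)
    (8,0) via y @ 0.7972  # hit
  → r_3 = 0.7972
beam 4: φ=90°, α=300°
  direction (0.5000, -0.8660); cell (8,1); t to first gridline: x 0.6400, y 0.8891 (then +2.0000 / +1.1547)
    (9,1) via x @ 0.6400  # hit
  → r_4 = 0.6400

ranges = [1.4203, 2.7745, 0.7972, 0.6400]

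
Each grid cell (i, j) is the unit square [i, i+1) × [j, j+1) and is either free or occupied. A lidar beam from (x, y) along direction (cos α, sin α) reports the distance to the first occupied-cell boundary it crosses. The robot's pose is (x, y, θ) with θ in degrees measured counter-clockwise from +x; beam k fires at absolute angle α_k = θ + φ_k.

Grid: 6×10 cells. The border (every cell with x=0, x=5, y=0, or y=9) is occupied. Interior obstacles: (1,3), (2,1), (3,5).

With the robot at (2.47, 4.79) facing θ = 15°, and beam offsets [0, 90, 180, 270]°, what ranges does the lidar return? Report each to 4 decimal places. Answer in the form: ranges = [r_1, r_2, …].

beam 1: φ=0°, α=15°
  dir = (cos 15°, sin 15°) = (0.9659, 0.2588); from cell (2,4)
  next x-line at t=0.5487, next y-line at t=0.8114; Δt_x=1.0353, Δt_y=3.8637
    x: enter (3,4) at t=0.5487
    y: enter (3,5) at t=0.8114 ← occupied
  → r_1 = 0.8114
beam 2: φ=90°, α=105°
  dir = (cos 105°, sin 105°) = (-0.2588, 0.9659); from cell (2,4)
  next x-line at t=1.8159, next y-line at t=0.2174; Δt_x=3.8637, Δt_y=1.0353
    y: enter (2,5) at t=0.2174
    y: enter (2,6) at t=1.2527
    x: enter (1,6) at t=1.8159
    y: enter (1,7) at t=2.2880
    y: enter (1,8) at t=3.3232
    y: enter (1,9) at t=4.3585 ← occupied
  → r_2 = 4.3585
beam 3: φ=180°, α=195°
  dir = (cos 195°, sin 195°) = (-0.9659, -0.2588); from cell (2,4)
  next x-line at t=0.4866, next y-line at t=3.0523; Δt_x=1.0353, Δt_y=3.8637
    x: enter (1,4) at t=0.4866
    x: enter (0,4) at t=1.5219 ← occupied
  → r_3 = 1.5219
beam 4: φ=270°, α=285°
  dir = (cos 285°, sin 285°) = (0.2588, -0.9659); from cell (2,4)
  next x-line at t=2.0478, next y-line at t=0.8179; Δt_x=3.8637, Δt_y=1.0353
    y: enter (2,3) at t=0.8179
    y: enter (2,2) at t=1.8531
    x: enter (3,2) at t=2.0478
    y: enter (3,1) at t=2.8884
    y: enter (3,0) at t=3.9237 ← occupied
  → r_4 = 3.9237

ranges = [0.8114, 4.3585, 1.5219, 3.9237]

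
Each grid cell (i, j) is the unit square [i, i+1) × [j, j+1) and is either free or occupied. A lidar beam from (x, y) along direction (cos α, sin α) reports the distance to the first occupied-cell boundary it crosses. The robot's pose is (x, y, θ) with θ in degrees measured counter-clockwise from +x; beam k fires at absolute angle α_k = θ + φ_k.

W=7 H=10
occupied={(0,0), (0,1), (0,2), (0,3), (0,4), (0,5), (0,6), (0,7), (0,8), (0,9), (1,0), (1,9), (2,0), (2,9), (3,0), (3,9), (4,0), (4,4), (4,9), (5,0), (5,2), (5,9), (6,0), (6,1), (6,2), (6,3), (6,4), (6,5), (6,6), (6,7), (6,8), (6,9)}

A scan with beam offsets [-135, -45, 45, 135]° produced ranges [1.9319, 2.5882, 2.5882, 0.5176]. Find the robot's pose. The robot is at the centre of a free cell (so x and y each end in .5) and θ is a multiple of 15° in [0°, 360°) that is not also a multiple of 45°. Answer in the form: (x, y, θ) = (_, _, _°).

The pose lattice has 38·16 = 608 candidates. Test each by forward raycasting.
  (1.5, 2.5, 195°): beam 1 = 7.5056 ≠ 1.9319 ✗
  (2.5, 3.5, 105°): beam 1 = 2.8868 ≠ 1.9319 ✗
  (2.5, 2.5, 345°): beam 1 = 1.7321 ≠ 1.9319 ✗
  (3.5, 5.5, 60°): beam 1 = 4.6587 ≠ 1.9319 ✗
  …
  (3.5, 1.5, 120°): r_1=1.9319, r_2=2.5882, r_3=2.5882, r_4=0.5176 — all match ✓
Only this pose fits every beam.

(x, y, θ) = (3.5, 1.5, 120°)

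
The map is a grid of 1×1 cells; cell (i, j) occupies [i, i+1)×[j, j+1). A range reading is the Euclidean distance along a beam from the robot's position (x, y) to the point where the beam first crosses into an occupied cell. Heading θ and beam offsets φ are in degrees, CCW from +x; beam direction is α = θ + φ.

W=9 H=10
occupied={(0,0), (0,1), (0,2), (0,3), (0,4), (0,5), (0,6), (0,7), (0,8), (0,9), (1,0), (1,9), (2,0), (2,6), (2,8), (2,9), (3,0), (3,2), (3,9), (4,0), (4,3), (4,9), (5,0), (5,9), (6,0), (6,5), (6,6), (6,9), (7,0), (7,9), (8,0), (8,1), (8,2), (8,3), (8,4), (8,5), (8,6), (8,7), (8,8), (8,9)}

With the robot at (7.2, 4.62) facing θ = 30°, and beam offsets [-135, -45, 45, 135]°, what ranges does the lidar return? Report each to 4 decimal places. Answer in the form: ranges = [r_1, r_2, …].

beam 1: φ=-135°, α=255°
  direction (-0.2588, -0.9659); cell (7,4); t to first gridline: x 0.7727, y 0.6419 (then +3.8637 / +1.0353)
    (7,3) via y @ 0.6419
    (6,3) via x @ 0.7727
    (6,2) via y @ 1.6771
    (6,1) via y @ 2.7124
    (6,0) via y @ 3.7477  # hit
  → r_1 = 3.7477
beam 2: φ=-45°, α=345°
  direction (0.9659, -0.2588); cell (7,4); t to first gridline: x 0.8282, y 2.3955 (then +1.0353 / +3.8637)
    (8,4) via x @ 0.8282  # hit
  → r_2 = 0.8282
beam 3: φ=45°, α=75°
  direction (0.2588, 0.9659); cell (7,4); t to first gridline: x 3.0910, y 0.3934 (then +3.8637 / +1.0353)
    (7,5) via y @ 0.3934
    (7,6) via y @ 1.4287
    (7,7) via y @ 2.4640
    (8,7) via x @ 3.0910  # hit
  → r_3 = 3.0910
beam 4: φ=135°, α=165°
  direction (-0.9659, 0.2588); cell (7,4); t to first gridline: x 0.2071, y 1.4682 (then +1.0353 / +3.8637)
    (6,4) via x @ 0.2071
    (5,4) via x @ 1.2423
    (5,5) via y @ 1.4682
    (4,5) via x @ 2.2776
    (3,5) via x @ 3.3129
    (2,5) via x @ 4.3482
    (2,6) via y @ 5.3319  # hit
  → r_4 = 5.3319

ranges = [3.7477, 0.8282, 3.0910, 5.3319]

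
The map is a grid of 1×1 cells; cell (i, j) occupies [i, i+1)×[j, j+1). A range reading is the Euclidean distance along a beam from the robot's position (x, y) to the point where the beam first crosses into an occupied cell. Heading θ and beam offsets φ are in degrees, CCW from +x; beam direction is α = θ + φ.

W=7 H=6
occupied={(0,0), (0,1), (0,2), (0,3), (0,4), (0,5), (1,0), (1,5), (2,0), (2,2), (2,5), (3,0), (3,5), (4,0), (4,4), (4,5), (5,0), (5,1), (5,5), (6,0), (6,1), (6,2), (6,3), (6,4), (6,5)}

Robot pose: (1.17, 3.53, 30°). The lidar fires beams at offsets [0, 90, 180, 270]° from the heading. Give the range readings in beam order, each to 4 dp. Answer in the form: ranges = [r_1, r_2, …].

ranges = [2.9400, 0.3400, 0.1963, 1.6600]

beam 1: φ=0°, α=30°
  d=(0.8660,0.5000)  start (1,3)  tX=0.9584 tY=0.9400  stride 1/|dx|=1.1547 1/|dy|=2.0000
    cross y-line → (1,4), t=0.9400
    cross x-line → (2,4), t=0.9584
    cross x-line → (3,4), t=2.1131
    cross y-line → (3,5), t=2.9400 (wall)
  → r_1 = 2.9400
beam 2: φ=90°, α=120°
  d=(-0.5000,0.8660)  start (1,3)  tX=0.3400 tY=0.5427  stride 1/|dx|=2.0000 1/|dy|=1.1547
    cross x-line → (0,3), t=0.3400 (wall)
  → r_2 = 0.3400
beam 3: φ=180°, α=210°
  d=(-0.8660,-0.5000)  start (1,3)  tX=0.1963 tY=1.0600  stride 1/|dx|=1.1547 1/|dy|=2.0000
    cross x-line → (0,3), t=0.1963 (wall)
  → r_3 = 0.1963
beam 4: φ=270°, α=300°
  d=(0.5000,-0.8660)  start (1,3)  tX=1.6600 tY=0.6120  stride 1/|dx|=2.0000 1/|dy|=1.1547
    cross y-line → (1,2), t=0.6120
    cross x-line → (2,2), t=1.6600 (wall)
  → r_4 = 1.6600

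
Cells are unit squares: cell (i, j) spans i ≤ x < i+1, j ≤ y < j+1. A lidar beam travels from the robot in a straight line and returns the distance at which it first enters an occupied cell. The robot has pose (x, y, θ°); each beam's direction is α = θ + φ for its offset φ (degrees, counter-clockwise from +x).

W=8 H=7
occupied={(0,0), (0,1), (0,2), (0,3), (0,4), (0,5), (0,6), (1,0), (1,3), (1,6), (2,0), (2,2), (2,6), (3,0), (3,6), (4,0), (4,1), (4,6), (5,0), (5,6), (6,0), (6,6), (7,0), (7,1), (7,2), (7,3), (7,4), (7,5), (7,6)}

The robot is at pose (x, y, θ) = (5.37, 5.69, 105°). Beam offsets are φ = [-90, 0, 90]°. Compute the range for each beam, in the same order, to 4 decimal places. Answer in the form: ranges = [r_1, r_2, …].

beam 1: φ=-90°, α=15°
  dir = (cos 15°, sin 15°) = (0.9659, 0.2588); from cell (5,5)
  next x-line at t=0.6522, next y-line at t=1.1977; Δt_x=1.0353, Δt_y=3.8637
    x: enter (6,5) at t=0.6522
    y: enter (6,6) at t=1.1977 ← occupied
  → r_1 = 1.1977
beam 2: φ=0°, α=105°
  dir = (cos 105°, sin 105°) = (-0.2588, 0.9659); from cell (5,5)
  next x-line at t=1.4296, next y-line at t=0.3209; Δt_x=3.8637, Δt_y=1.0353
    y: enter (5,6) at t=0.3209 ← occupied
  → r_2 = 0.3209
beam 3: φ=90°, α=195°
  dir = (cos 195°, sin 195°) = (-0.9659, -0.2588); from cell (5,5)
  next x-line at t=0.3831, next y-line at t=2.6660; Δt_x=1.0353, Δt_y=3.8637
    x: enter (4,5) at t=0.3831
    x: enter (3,5) at t=1.4183
    x: enter (2,5) at t=2.4536
    y: enter (2,4) at t=2.6660
    x: enter (1,4) at t=3.4889
    x: enter (0,4) at t=4.5242 ← occupied
  → r_3 = 4.5242

ranges = [1.1977, 0.3209, 4.5242]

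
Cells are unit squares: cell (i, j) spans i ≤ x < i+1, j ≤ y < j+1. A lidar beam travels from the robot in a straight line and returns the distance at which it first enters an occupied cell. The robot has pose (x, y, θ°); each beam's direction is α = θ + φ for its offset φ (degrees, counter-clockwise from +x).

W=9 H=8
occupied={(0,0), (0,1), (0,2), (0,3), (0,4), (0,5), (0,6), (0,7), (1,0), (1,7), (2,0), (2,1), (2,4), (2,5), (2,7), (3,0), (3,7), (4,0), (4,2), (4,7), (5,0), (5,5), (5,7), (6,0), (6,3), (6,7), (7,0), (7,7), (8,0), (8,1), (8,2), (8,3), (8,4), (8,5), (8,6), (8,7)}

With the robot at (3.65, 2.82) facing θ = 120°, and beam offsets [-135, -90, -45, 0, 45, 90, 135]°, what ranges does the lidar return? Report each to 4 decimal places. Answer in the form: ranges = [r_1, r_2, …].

beam 1: φ=-135°, α=345°
  direction (0.9659, -0.2588); cell (3,2); t to first gridline: x 0.3623, y 3.1682 (then +1.0353 / +3.8637)
    (4,2) via x @ 0.3623  # hit
  → r_1 = 0.3623
beam 2: φ=-90°, α=30°
  direction (0.8660, 0.5000); cell (3,2); t to first gridline: x 0.4041, y 0.3600 (then +1.1547 / +2.0000)
    (3,3) via y @ 0.3600
    (4,3) via x @ 0.4041
    (5,3) via x @ 1.5588
    (5,4) via y @ 2.3600
    (6,4) via x @ 2.7135
    (7,4) via x @ 3.8682
    (7,5) via y @ 4.3600
    (8,5) via x @ 5.0229  # hit
  → r_2 = 5.0229
beam 3: φ=-45°, α=75°
  direction (0.2588, 0.9659); cell (3,2); t to first gridline: x 1.3523, y 0.1863 (then +3.8637 / +1.0353)
    (3,3) via y @ 0.1863
    (3,4) via y @ 1.2216
    (4,4) via x @ 1.3523
    (4,5) via y @ 2.2569
    (4,6) via y @ 3.2922
    (4,7) via y @ 4.3275  # hit
  → r_3 = 4.3275
beam 4: φ=0°, α=120°
  direction (-0.5000, 0.8660); cell (3,2); t to first gridline: x 1.3000, y 0.2078 (then +2.0000 / +1.1547)
    (3,3) via y @ 0.2078
    (2,3) via x @ 1.3000
    (2,4) via y @ 1.3625  # hit
  → r_4 = 1.3625
beam 5: φ=45°, α=165°
  direction (-0.9659, 0.2588); cell (3,2); t to first gridline: x 0.6729, y 0.6955 (then +1.0353 / +3.8637)
    (2,2) via x @ 0.6729
    (2,3) via y @ 0.6955
    (1,3) via x @ 1.7082
    (0,3) via x @ 2.7435  # hit
  → r_5 = 2.7435
beam 6: φ=90°, α=210°
  direction (-0.8660, -0.5000); cell (3,2); t to first gridline: x 0.7506, y 1.6400 (then +1.1547 / +2.0000)
    (2,2) via x @ 0.7506
    (2,1) via y @ 1.6400  # hit
  → r_6 = 1.6400
beam 7: φ=135°, α=255°
  direction (-0.2588, -0.9659); cell (3,2); t to first gridline: x 2.5114, y 0.8489 (then +3.8637 / +1.0353)
    (3,1) via y @ 0.8489
    (3,0) via y @ 1.8842  # hit
  → r_7 = 1.8842

ranges = [0.3623, 5.0229, 4.3275, 1.3625, 2.7435, 1.6400, 1.8842]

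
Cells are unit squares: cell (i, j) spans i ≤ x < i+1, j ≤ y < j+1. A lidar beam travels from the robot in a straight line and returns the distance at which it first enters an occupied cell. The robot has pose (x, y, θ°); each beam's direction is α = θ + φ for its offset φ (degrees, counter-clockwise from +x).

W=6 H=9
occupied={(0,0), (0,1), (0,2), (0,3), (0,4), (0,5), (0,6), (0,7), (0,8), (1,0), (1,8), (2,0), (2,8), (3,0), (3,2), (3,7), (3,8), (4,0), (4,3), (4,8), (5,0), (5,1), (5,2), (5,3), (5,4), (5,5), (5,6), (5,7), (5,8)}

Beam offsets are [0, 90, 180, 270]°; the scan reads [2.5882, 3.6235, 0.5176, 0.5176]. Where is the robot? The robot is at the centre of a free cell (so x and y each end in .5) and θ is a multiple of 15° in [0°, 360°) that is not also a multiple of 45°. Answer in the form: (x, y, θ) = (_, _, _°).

Candidates: 25 free-cell centres × 16 headings = 400 poses. Raycast each; keep the one whose scan matches to 4 dp.
  (1.5, 7.5, 240°): beam 1 = 1.0000 ≠ 2.5882 ✗
  (4.5, 6.5, 60°): beam 1 = 1.0000 ≠ 2.5882 ✗
  (4.5, 7.5, 75°): beam 1 = 0.5176 ≠ 2.5882 ✗
  …
  (4.5, 4.5, 105°): r_1=2.5882, r_2=3.6235, r_3=0.5176, r_4=0.5176 — all match ✓
Unique over the lattice → pose = (4.5, 4.5, 105°).

(x, y, θ) = (4.5, 4.5, 105°)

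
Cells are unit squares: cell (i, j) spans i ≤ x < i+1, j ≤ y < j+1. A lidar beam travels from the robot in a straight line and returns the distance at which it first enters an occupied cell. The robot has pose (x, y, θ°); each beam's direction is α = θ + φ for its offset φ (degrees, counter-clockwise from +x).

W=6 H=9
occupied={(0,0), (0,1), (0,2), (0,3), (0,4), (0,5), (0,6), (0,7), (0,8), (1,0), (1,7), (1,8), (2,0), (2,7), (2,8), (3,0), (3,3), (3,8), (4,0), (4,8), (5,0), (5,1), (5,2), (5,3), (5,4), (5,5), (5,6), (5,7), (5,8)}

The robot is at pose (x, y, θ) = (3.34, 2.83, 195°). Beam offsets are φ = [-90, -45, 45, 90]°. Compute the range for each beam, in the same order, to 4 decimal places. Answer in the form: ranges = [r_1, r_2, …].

ranges = [0.1760, 0.3400, 2.1131, 1.8946]

beam 1: φ=-90°, α=105°
  direction (-0.2588, 0.9659); cell (3,2); t to first gridline: x 1.3137, y 0.1760 (then +3.8637 / +1.0353)
    (3,3) via y @ 0.1760  # hit
  → r_1 = 0.1760
beam 2: φ=-45°, α=150°
  direction (-0.8660, 0.5000); cell (3,2); t to first gridline: x 0.3926, y 0.3400 (then +1.1547 / +2.0000)
    (3,3) via y @ 0.3400  # hit
  → r_2 = 0.3400
beam 3: φ=45°, α=240°
  direction (-0.5000, -0.8660); cell (3,2); t to first gridline: x 0.6800, y 0.9584 (then +2.0000 / +1.1547)
    (2,2) via x @ 0.6800
    (2,1) via y @ 0.9584
    (2,0) via y @ 2.1131  # hit
  → r_3 = 2.1131
beam 4: φ=90°, α=285°
  direction (0.2588, -0.9659); cell (3,2); t to first gridline: x 2.5500, y 0.8593 (then +3.8637 / +1.0353)
    (3,1) via y @ 0.8593
    (3,0) via y @ 1.8946  # hit
  → r_4 = 1.8946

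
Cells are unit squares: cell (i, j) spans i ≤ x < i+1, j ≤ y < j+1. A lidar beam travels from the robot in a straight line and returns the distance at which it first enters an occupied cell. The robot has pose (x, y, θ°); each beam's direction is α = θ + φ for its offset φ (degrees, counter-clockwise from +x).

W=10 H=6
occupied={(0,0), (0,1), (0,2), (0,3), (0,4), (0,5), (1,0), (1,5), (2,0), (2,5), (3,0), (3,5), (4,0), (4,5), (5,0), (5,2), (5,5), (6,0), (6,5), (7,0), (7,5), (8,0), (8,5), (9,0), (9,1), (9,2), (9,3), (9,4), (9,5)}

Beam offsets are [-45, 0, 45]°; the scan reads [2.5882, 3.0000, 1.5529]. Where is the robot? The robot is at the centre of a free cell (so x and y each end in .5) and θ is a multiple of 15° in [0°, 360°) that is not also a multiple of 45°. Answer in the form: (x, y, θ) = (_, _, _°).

Enumerate (i+0.5, j+0.5, θ) over the 31 free cells and 16 admissible headings. For each, cast all 3 beams and compare to the given ranges.
  (1.5, 1.5, 195°): beam 1 = 0.5774 ≠ 2.5882 ✗
  (5.5, 1.5, 30°): beam 1 = 1.9319 ≠ 2.5882 ✗
  (2.5, 2.5, 345°): beam 1 = 1.7321 ≠ 2.5882 ✗
  (3.5, 4.5, 330°): beam 1 = 3.6235 ≠ 2.5882 ✗
  (2.5, 4.5, 75°): beam 1 = 1.0000 ≠ 2.5882 ✗
  …
  (2.5, 3.5, 30°): r_1=2.5882, r_2=3.0000, r_3=1.5529 — all match ✓
Unique over the lattice → pose = (2.5, 3.5, 30°).

(x, y, θ) = (2.5, 3.5, 30°)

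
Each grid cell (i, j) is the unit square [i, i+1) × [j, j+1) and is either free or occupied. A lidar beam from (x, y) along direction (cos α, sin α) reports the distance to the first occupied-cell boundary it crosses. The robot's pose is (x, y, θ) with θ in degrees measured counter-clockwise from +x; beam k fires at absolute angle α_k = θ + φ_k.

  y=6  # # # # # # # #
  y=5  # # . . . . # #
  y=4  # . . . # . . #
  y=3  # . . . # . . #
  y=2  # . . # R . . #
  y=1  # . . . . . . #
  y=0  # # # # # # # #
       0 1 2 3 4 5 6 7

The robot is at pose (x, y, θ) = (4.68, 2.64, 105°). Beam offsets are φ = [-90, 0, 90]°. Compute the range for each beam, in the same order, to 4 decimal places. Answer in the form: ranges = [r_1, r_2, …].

ranges = [2.4018, 0.3727, 0.7040]

beam 1: φ=-90°, α=15°
  d=(0.9659,0.2588)  start (4,2)  tX=0.3313 tY=1.3909  stride 1/|dx|=1.0353 1/|dy|=3.8637
    cross x-line → (5,2), t=0.3313
    cross x-line → (6,2), t=1.3666
    cross y-line → (6,3), t=1.3909
    cross x-line → (7,3), t=2.4018 (wall)
  → r_1 = 2.4018
beam 2: φ=0°, α=105°
  d=(-0.2588,0.9659)  start (4,2)  tX=2.6273 tY=0.3727  stride 1/|dx|=3.8637 1/|dy|=1.0353
    cross y-line → (4,3), t=0.3727 (wall)
  → r_2 = 0.3727
beam 3: φ=90°, α=195°
  d=(-0.9659,-0.2588)  start (4,2)  tX=0.7040 tY=2.4728  stride 1/|dx|=1.0353 1/|dy|=3.8637
    cross x-line → (3,2), t=0.7040 (wall)
  → r_3 = 0.7040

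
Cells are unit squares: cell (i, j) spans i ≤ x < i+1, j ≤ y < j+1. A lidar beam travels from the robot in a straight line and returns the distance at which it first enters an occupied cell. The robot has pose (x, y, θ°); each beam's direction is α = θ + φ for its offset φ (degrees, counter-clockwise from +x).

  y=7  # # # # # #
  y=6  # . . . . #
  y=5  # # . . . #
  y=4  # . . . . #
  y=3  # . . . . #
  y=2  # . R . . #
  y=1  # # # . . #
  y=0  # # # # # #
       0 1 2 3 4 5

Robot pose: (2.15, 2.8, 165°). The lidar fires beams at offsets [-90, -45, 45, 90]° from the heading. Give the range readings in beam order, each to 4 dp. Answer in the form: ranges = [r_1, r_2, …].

ranges = [4.3482, 2.3000, 1.3279, 0.8282]

beam 1: φ=-90°, α=75°
  dir = (cos 75°, sin 75°) = (0.2588, 0.9659); from cell (2,2)
  next x-line at t=3.2841, next y-line at t=0.2071; Δt_x=3.8637, Δt_y=1.0353
    y: enter (2,3) at t=0.2071
    y: enter (2,4) at t=1.2423
    y: enter (2,5) at t=2.2776
    x: enter (3,5) at t=3.2841
    y: enter (3,6) at t=3.3129
    y: enter (3,7) at t=4.3482 ← occupied
  → r_1 = 4.3482
beam 2: φ=-45°, α=120°
  dir = (cos 120°, sin 120°) = (-0.5000, 0.8660); from cell (2,2)
  next x-line at t=0.3000, next y-line at t=0.2309; Δt_x=2.0000, Δt_y=1.1547
    y: enter (2,3) at t=0.2309
    x: enter (1,3) at t=0.3000
    y: enter (1,4) at t=1.3856
    x: enter (0,4) at t=2.3000 ← occupied
  → r_2 = 2.3000
beam 3: φ=45°, α=210°
  dir = (cos 210°, sin 210°) = (-0.8660, -0.5000); from cell (2,2)
  next x-line at t=0.1732, next y-line at t=1.6000; Δt_x=1.1547, Δt_y=2.0000
    x: enter (1,2) at t=0.1732
    x: enter (0,2) at t=1.3279 ← occupied
  → r_3 = 1.3279
beam 4: φ=90°, α=255°
  dir = (cos 255°, sin 255°) = (-0.2588, -0.9659); from cell (2,2)
  next x-line at t=0.5796, next y-line at t=0.8282; Δt_x=3.8637, Δt_y=1.0353
    x: enter (1,2) at t=0.5796
    y: enter (1,1) at t=0.8282 ← occupied
  → r_4 = 0.8282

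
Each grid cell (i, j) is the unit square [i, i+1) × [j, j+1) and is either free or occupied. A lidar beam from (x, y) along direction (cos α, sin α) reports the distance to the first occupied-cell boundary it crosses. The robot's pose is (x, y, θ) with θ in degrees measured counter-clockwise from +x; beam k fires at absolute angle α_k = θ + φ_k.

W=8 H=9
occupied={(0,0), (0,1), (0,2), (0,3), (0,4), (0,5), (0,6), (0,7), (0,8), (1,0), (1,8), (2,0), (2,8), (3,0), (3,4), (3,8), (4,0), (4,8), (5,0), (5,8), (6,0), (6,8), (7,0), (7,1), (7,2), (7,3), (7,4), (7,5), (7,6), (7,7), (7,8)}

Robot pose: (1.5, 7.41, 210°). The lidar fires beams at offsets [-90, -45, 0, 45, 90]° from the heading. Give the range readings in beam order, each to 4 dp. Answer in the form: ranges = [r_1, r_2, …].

beam 1: φ=-90°, α=120°
  cosα=-0.5000 sinα=0.8660 | (1,7) | tMaxX 1.0000 tMaxY 0.6813 | tΔX 2.0000 tΔY 1.1547
    t=0.6813 [y] (1,8) — stop
  → r_1 = 0.6813
beam 2: φ=-45°, α=165°
  cosα=-0.9659 sinα=0.2588 | (1,7) | tMaxX 0.5176 tMaxY 2.2796 | tΔX 1.0353 tΔY 3.8637
    t=0.5176 [x] (0,7) — stop
  → r_2 = 0.5176
beam 3: φ=0°, α=210°
  cosα=-0.8660 sinα=-0.5000 | (1,7) | tMaxX 0.5774 tMaxY 0.8200 | tΔX 1.1547 tΔY 2.0000
    t=0.5774 [x] (0,7) — stop
  → r_3 = 0.5774
beam 4: φ=45°, α=255°
  cosα=-0.2588 sinα=-0.9659 | (1,7) | tMaxX 1.9319 tMaxY 0.4245 | tΔX 3.8637 tΔY 1.0353
    t=0.4245 [y] (1,6)
    t=1.4597 [y] (1,5)
    t=1.9319 [x] (0,5) — stop
  → r_4 = 1.9319
beam 5: φ=90°, α=300°
  cosα=0.5000 sinα=-0.8660 | (1,7) | tMaxX 1.0000 tMaxY 0.4734 | tΔX 2.0000 tΔY 1.1547
    t=0.4734 [y] (1,6)
    t=1.0000 [x] (2,6)
    t=1.6281 [y] (2,5)
    t=2.7828 [y] (2,4)
    t=3.0000 [x] (3,4) — stop
  → r_5 = 3.0000

ranges = [0.6813, 0.5176, 0.5774, 1.9319, 3.0000]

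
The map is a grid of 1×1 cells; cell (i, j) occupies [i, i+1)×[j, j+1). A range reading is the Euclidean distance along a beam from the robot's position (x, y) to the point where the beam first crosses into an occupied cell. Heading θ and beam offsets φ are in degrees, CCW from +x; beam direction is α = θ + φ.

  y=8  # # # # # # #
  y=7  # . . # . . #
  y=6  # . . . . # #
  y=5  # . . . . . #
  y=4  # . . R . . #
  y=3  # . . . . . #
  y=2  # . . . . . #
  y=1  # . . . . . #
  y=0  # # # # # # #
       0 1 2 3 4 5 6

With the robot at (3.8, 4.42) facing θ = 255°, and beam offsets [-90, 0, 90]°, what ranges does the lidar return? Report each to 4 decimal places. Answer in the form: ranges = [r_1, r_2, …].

beam 1: φ=-90°, α=165°
  dir = (cos 165°, sin 165°) = (-0.9659, 0.2588); from cell (3,4)
  next x-line at t=0.8282, next y-line at t=2.2409; Δt_x=1.0353, Δt_y=3.8637
    x: enter (2,4) at t=0.8282
    x: enter (1,4) at t=1.8635
    y: enter (1,5) at t=2.2409
    x: enter (0,5) at t=2.8988 ← occupied
  → r_1 = 2.8988
beam 2: φ=0°, α=255°
  dir = (cos 255°, sin 255°) = (-0.2588, -0.9659); from cell (3,4)
  next x-line at t=3.0910, next y-line at t=0.4348; Δt_x=3.8637, Δt_y=1.0353
    y: enter (3,3) at t=0.4348
    y: enter (3,2) at t=1.4701
    y: enter (3,1) at t=2.5054
    x: enter (2,1) at t=3.0910
    y: enter (2,0) at t=3.5406 ← occupied
  → r_2 = 3.5406
beam 3: φ=90°, α=345°
  dir = (cos 345°, sin 345°) = (0.9659, -0.2588); from cell (3,4)
  next x-line at t=0.2071, next y-line at t=1.6228; Δt_x=1.0353, Δt_y=3.8637
    x: enter (4,4) at t=0.2071
    x: enter (5,4) at t=1.2423
    y: enter (5,3) at t=1.6228
    x: enter (6,3) at t=2.2776 ← occupied
  → r_3 = 2.2776

ranges = [2.8988, 3.5406, 2.2776]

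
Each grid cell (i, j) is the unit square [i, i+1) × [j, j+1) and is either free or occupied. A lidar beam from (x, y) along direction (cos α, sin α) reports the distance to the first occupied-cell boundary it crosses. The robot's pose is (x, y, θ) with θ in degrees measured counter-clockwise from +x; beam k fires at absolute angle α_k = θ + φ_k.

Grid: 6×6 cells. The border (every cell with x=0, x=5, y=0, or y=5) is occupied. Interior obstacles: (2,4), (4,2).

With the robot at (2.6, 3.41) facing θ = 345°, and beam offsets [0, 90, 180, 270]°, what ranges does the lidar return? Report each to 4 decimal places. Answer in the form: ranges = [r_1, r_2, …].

ranges = [1.5841, 0.6108, 1.6564, 2.4950]

beam 1: φ=0°, α=345°
  dir = (cos 345°, sin 345°) = (0.9659, -0.2588); from cell (2,3)
  next x-line at t=0.4141, next y-line at t=1.5841; Δt_x=1.0353, Δt_y=3.8637
    x: enter (3,3) at t=0.4141
    x: enter (4,3) at t=1.4494
    y: enter (4,2) at t=1.5841 ← occupied
  → r_1 = 1.5841
beam 2: φ=90°, α=75°
  dir = (cos 75°, sin 75°) = (0.2588, 0.9659); from cell (2,3)
  next x-line at t=1.5455, next y-line at t=0.6108; Δt_x=3.8637, Δt_y=1.0353
    y: enter (2,4) at t=0.6108 ← occupied
  → r_2 = 0.6108
beam 3: φ=180°, α=165°
  dir = (cos 165°, sin 165°) = (-0.9659, 0.2588); from cell (2,3)
  next x-line at t=0.6212, next y-line at t=2.2796; Δt_x=1.0353, Δt_y=3.8637
    x: enter (1,3) at t=0.6212
    x: enter (0,3) at t=1.6564 ← occupied
  → r_3 = 1.6564
beam 4: φ=270°, α=255°
  dir = (cos 255°, sin 255°) = (-0.2588, -0.9659); from cell (2,3)
  next x-line at t=2.3182, next y-line at t=0.4245; Δt_x=3.8637, Δt_y=1.0353
    y: enter (2,2) at t=0.4245
    y: enter (2,1) at t=1.4597
    x: enter (1,1) at t=2.3182
    y: enter (1,0) at t=2.4950 ← occupied
  → r_4 = 2.4950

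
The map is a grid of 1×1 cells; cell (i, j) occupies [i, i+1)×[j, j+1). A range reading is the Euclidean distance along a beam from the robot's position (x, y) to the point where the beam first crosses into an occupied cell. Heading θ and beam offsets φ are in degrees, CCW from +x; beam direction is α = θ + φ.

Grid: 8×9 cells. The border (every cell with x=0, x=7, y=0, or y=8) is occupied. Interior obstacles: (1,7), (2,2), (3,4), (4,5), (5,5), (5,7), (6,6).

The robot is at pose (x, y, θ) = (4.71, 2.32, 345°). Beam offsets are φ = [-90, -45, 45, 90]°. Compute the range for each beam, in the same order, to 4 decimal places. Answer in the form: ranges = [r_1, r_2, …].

ranges = [1.3666, 1.5242, 2.6443, 2.7745]

beam 1: φ=-90°, α=255°
  dir = (cos 255°, sin 255°) = (-0.2588, -0.9659); from cell (4,2)
  next x-line at t=2.7432, next y-line at t=0.3313; Δt_x=3.8637, Δt_y=1.0353
    y: enter (4,1) at t=0.3313
    y: enter (4,0) at t=1.3666 ← occupied
  → r_1 = 1.3666
beam 2: φ=-45°, α=300°
  dir = (cos 300°, sin 300°) = (0.5000, -0.8660); from cell (4,2)
  next x-line at t=0.5800, next y-line at t=0.3695; Δt_x=2.0000, Δt_y=1.1547
    y: enter (4,1) at t=0.3695
    x: enter (5,1) at t=0.5800
    y: enter (5,0) at t=1.5242 ← occupied
  → r_2 = 1.5242
beam 3: φ=45°, α=30°
  dir = (cos 30°, sin 30°) = (0.8660, 0.5000); from cell (4,2)
  next x-line at t=0.3349, next y-line at t=1.3600; Δt_x=1.1547, Δt_y=2.0000
    x: enter (5,2) at t=0.3349
    y: enter (5,3) at t=1.3600
    x: enter (6,3) at t=1.4896
    x: enter (7,3) at t=2.6443 ← occupied
  → r_3 = 2.6443
beam 4: φ=90°, α=75°
  dir = (cos 75°, sin 75°) = (0.2588, 0.9659); from cell (4,2)
  next x-line at t=1.1205, next y-line at t=0.7040; Δt_x=3.8637, Δt_y=1.0353
    y: enter (4,3) at t=0.7040
    x: enter (5,3) at t=1.1205
    y: enter (5,4) at t=1.7393
    y: enter (5,5) at t=2.7745 ← occupied
  → r_4 = 2.7745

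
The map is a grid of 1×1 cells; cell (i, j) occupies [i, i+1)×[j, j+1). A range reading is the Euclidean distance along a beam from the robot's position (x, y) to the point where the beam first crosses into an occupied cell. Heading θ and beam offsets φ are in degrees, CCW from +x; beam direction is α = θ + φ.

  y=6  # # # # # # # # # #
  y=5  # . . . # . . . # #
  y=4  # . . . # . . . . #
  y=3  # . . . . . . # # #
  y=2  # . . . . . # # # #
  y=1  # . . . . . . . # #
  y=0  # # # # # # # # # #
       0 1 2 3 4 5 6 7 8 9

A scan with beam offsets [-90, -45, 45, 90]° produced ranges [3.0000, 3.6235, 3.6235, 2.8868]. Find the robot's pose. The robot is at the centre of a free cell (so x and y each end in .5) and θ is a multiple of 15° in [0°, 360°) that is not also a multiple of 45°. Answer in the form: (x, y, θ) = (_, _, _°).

(x, y, θ) = (3.5, 2.5, 60°)

The pose lattice has 31·16 = 496 candidates. Test each by forward raycasting.
  (5.5, 4.5, 75°): beam 1 = 1.9319 ≠ 3.0000 ✗
  (2.5, 2.5, 240°): beam 1 = 1.7321 ≠ 3.0000 ✗
  (5.5, 4.5, 285°): beam 1 = 0.5176 ≠ 3.0000 ✗
  (1.5, 1.5, 300°): beam 1 = 0.5774 ≠ 3.0000 ✗
  …
  (3.5, 2.5, 60°): r_1=3.0000, r_2=3.6235, r_3=3.6235, r_4=2.8868 — all match ✓
Only this pose fits every beam.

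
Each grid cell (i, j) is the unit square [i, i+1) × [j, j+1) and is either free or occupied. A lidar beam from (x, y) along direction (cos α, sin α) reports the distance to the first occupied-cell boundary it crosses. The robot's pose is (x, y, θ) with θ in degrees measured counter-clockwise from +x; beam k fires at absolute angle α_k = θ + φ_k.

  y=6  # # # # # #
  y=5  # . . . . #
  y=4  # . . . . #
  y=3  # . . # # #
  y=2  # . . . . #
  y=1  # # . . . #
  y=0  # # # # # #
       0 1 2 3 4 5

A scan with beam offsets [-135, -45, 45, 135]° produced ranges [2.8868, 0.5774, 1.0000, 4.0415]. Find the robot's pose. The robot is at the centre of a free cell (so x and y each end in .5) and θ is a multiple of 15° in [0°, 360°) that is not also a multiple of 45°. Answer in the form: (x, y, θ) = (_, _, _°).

Candidates: 17 free-cell centres × 16 headings = 272 poses. Raycast each; keep the one whose scan matches to 4 dp.
  (2.5, 4.5, 285°): beam 1 = 1.7321 ≠ 2.8868 ✗
  (3.5, 2.5, 150°): beam 1 = 1.5529 ≠ 2.8868 ✗
  (3.5, 4.5, 105°): beam 1 = 1.0000 ≠ 2.8868 ✗
  …
  (1.5, 3.5, 195°): r_1=2.8868, r_2=0.5774, r_3=1.0000, r_4=4.0415 — all match ✓
Unique over the lattice → pose = (1.5, 3.5, 195°).

(x, y, θ) = (1.5, 3.5, 195°)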